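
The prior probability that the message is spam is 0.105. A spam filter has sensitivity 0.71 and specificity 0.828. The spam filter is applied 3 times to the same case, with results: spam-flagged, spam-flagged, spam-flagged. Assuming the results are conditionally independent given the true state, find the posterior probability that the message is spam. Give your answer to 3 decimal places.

With H the event that the message is spam, the joint likelihood of the observed sequence is P(data|H) = 0.71·0.71·0.71 = 0.35791 and P(data|¬H) = 0.172·0.172·0.172 = 0.0050884.
Bayes: P(H|data) = 0.105·0.35791 / (0.105·0.35791 + 0.895·0.0050884) = 0.037581/0.042135 = 0.8919.

Posterior P(H) ≈ 0.892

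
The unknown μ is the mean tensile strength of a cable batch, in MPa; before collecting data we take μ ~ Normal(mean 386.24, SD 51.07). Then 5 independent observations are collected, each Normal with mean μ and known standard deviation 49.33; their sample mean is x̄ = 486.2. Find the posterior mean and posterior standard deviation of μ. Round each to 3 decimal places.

With known σ, the Normal prior is conjugate. Weight on the data is w = (n/σ²)/(n/σ² + 1/τ₀²) = 0.00205470/(0.00205470+0.00038341) = 0.84274.
Posterior mean = w·x̄ + (1−w)·μ₀ = 0.84274·486.2 + 0.15726·386.24 = 470.480. Posterior variance = 1/(0.00205470+0.00038341) = 410.154, so SD = 20.252.

Posterior mean ≈ 470.480; posterior SD ≈ 20.252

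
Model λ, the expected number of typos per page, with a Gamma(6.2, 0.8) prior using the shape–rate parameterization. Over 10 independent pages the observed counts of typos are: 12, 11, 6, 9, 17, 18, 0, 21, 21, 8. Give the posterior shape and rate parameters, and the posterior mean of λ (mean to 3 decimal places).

Total count ∑xᵢ = 123 over n = 10 pages.
Gamma is conjugate to the Poisson likelihood: posterior is Gamma(shape = 6.2+123 = 129.2, rate = 0.8+10 = 10.8).
E[λ | data] = 129.2/10.8 = 11.963.

Posterior: Gamma(shape=129.2, rate=10.8); mean ≈ 11.963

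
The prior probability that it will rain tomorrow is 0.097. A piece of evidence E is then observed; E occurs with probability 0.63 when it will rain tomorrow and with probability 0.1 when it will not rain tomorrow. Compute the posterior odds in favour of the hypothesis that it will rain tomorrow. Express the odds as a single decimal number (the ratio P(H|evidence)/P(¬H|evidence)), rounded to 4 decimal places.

Posterior odds ≈ 0.6767

Prior odds = 0.097/(1−0.097) = 0.10742. In log-odds, ln(0.10742) = -2.2310.
Add log likelihood ratio: ln(6.3000) = 1.8405.
Posterior log-odds = -0.39046, so posterior odds = exp(-0.39046) = 0.67674.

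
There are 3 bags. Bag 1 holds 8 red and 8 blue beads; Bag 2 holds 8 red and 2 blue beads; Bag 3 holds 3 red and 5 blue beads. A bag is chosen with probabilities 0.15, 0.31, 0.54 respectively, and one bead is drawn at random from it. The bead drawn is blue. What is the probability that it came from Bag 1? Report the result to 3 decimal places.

P(blue|Bag 1) = 0.5; P(blue|Bag 2) = 0.2; P(blue|Bag 3) = 0.625.
Prior × likelihood for each source: 0.15·0.5=0.07500, 0.31·0.2=0.06200, 0.54·0.625=0.3375. Summing gives P(blue) = 0.47450.
P(Bag 1 | blue) = 0.07500 / 0.47450 = 0.158.

Posterior probability ≈ 0.158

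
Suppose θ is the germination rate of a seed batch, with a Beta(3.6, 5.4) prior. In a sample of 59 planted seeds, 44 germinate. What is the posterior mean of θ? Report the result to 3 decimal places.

Observing 44 successes and 15 failures updates Beta(3.6, 5.4) by adding the success and failure counts to the two shape parameters: α = 3.6+44 = 47.6, β = 5.4+15 = 20.4.
Posterior mean = α/(α+β) = 47.6/68 = 0.700.

Posterior mean ≈ 0.700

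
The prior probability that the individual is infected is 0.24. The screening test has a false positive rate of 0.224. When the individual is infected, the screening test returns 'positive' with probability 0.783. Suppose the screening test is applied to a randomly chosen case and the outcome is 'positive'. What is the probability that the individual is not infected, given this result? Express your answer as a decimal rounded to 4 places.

P(¬H | E) ≈ 0.4753

Write H for 'the individual is infected'. Prior odds H:¬H = 0.24/0.76 = 0.31579. For the 'positive' outcome, the likelihood ratio is 0.783/0.224 = 3.4955.
Posterior odds = 0.31579 × 3.4955 = 1.1039, so P(H|E) = 1.1039/(1+1.1039) = 0.5247. Then P(¬H|E) = 1 − 0.5247 = 0.4753.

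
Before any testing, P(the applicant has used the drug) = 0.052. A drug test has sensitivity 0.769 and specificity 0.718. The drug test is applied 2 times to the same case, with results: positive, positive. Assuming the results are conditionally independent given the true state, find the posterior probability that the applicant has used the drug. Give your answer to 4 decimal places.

With H the event that the applicant has used the drug, the joint likelihood of the observed sequence is P(data|H) = 0.769·0.769 = 0.59136 and P(data|¬H) = 0.282·0.282 = 0.079524.
Bayes: P(H|data) = 0.052·0.59136 / (0.052·0.59136 + 0.948·0.079524) = 0.030751/0.10614 = 0.2897.

Posterior P(H) ≈ 0.2897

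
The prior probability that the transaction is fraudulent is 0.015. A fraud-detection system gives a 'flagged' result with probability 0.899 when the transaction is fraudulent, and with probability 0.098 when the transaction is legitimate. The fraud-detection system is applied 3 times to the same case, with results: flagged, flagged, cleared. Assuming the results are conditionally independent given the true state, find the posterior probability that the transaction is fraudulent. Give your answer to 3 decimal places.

Let H be the event that the transaction is fraudulent; start with P(H) = 0.015. P('flagged'|H) = 0.899, P('flagged'|¬H) = 0.098.
Update on result 1 ('flagged'): P(H) ← 0.899·0.0150 / (0.899·0.0150 + 0.098·0.9850) = 0.013485/0.11002 = 0.1226.
Update on result 2 ('flagged'): P(H) ← 0.899·0.1226 / (0.899·0.1226 + 0.098·0.8774) = 0.11019/0.19618 = 0.5617.
Update on result 3 ('cleared'): P(H) ← 0.101·0.5617 / (0.101·0.5617 + 0.902·0.4383) = 0.056731/0.45208 = 0.1255.

Posterior P(H) ≈ 0.125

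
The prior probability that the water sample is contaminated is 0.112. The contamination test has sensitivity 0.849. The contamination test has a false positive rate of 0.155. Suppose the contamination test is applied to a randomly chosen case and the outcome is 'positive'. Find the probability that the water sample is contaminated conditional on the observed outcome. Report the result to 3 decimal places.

P(H | E) ≈ 0.409

Let H be the event that the water sample is contaminated. P(H) = 0.112, so P(¬H) = 0.888. With E the 'positive' result, P(E|H) = 0.849 and P(E|¬H) = 0.155.
P(E) = 0.849·0.112 + 0.155·0.888 = 0.095088 + 0.13764 = 0.23273.
By Bayes' theorem, P(H|E) = 0.095088 / 0.23273 = 0.409.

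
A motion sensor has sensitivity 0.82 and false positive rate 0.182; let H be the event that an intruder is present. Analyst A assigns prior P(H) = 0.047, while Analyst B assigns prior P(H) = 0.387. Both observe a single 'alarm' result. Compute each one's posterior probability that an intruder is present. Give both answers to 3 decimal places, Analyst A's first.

Analyst A: 0.182; Analyst B: 0.740

The likelihood ratio for an 'alarm' result is 0.82/0.182 = 4.5055.
Analyst A: prior odds 0.047/0.953 = 0.049318; posterior odds 0.22220; posterior probability 0.182.
Analyst B: prior odds 0.387/0.613 = 0.63132; posterior odds 2.8444; posterior probability 0.740.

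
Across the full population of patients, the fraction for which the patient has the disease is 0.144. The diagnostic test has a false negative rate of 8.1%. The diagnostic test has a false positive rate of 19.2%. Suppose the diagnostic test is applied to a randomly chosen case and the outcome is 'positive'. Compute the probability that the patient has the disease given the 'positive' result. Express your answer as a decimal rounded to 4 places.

Let H be the event that the patient has the disease. P(H) = 0.144, so P(¬H) = 0.856. With E the 'positive' result, P(E|H) = 0.919 and P(E|¬H) = 0.192.
P(E) = 0.919·0.144 + 0.192·0.856 = 0.13234 + 0.16435 = 0.29669.
By Bayes' theorem, P(H|E) = 0.13234 / 0.29669 = 0.4460.

P(H | E) ≈ 0.4460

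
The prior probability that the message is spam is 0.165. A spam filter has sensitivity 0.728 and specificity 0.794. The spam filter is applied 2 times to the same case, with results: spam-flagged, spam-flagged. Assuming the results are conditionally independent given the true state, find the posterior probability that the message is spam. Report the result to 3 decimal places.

Posterior P(H) ≈ 0.712

With H the event that the message is spam, the joint likelihood of the observed sequence is P(data|H) = 0.728·0.728 = 0.52998 and P(data|¬H) = 0.206·0.206 = 0.042436.
Bayes: P(H|data) = 0.165·0.52998 / (0.165·0.52998 + 0.835·0.042436) = 0.087447/0.12288 = 0.7116.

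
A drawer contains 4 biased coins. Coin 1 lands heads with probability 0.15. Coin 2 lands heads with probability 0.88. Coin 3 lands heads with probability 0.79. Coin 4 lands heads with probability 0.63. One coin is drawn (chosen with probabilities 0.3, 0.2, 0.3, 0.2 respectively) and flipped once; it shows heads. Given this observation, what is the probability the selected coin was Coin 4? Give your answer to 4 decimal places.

Posterior probability ≈ 0.2158

Tabulate prior·likelihood by source: [1] prior 0.3, lik 0.15, product 0.04500; [2] prior 0.2, lik 0.88, product 0.1760; [3] prior 0.3, lik 0.79, product 0.2370; [4] prior 0.2, lik 0.63, product 0.1260.
Normalizing constant = 0.58400; the posterior for Coin 4 is its product over the sum, 0.1260/0.58400 = 0.2158.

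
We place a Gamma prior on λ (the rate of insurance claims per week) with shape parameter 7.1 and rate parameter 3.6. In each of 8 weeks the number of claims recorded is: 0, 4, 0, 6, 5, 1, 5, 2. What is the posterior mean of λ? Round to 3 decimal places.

Posterior mean ≈ 2.595

The Poisson likelihood adds the total count to the shape and the number of exposure periods to the rate. Here ∑xᵢ = 23 and n = 8, so shape 7.1→30.1 and rate 3.6→11.6.
E[λ | data] = 30.1/11.6 = 2.595.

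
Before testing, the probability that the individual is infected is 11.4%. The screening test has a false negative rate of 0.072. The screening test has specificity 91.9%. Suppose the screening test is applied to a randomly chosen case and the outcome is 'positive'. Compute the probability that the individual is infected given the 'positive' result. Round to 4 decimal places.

Let H be the event that the individual is infected. P(H) = 0.114, so P(¬H) = 0.886. With E the 'positive' result, P(E|H) = 0.928 and P(E|¬H) = 0.081.
P(E) = 0.928·0.114 + 0.081·0.886 = 0.10579 + 0.071766 = 0.17756.
By Bayes' theorem, P(H|E) = 0.10579 / 0.17756 = 0.5958.

P(H | E) ≈ 0.5958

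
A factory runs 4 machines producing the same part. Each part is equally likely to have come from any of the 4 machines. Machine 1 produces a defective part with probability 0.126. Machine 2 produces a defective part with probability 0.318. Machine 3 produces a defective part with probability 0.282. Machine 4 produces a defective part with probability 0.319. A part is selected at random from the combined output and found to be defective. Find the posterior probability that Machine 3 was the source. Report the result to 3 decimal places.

Posterior probability ≈ 0.270

P(defective|M1) = 0.126; P(defective|M2) = 0.318; P(defective|M3) = 0.282; P(defective|M4) = 0.319.
Prior × likelihood for each source: 0.25·0.126=0.03150, 0.25·0.318=0.07950, 0.25·0.282=0.07050, 0.25·0.319=0.07975. Summing gives P(defective) = 0.26125.
P(Machine 3 | defective) = 0.07050 / 0.26125 = 0.270.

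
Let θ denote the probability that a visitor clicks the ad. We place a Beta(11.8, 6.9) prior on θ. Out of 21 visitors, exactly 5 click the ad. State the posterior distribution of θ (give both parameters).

Observing 5 successes and 16 failures updates Beta(11.8, 6.9) by adding the success and failure counts to the two shape parameters: α = 11.8+5 = 16.8, β = 6.9+16 = 22.9.

Posterior: Beta(16.8, 22.9)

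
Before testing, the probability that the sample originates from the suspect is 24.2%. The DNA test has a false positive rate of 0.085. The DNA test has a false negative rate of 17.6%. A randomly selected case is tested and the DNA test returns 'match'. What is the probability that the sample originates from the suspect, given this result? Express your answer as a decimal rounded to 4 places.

P(H | E) ≈ 0.7558

Let H be the event that the sample originates from the suspect. P(H) = 0.242, so P(¬H) = 0.758. With E the 'match' result, P(E|H) = 0.824 and P(E|¬H) = 0.085.
P(E) = 0.824·0.242 + 0.085·0.758 = 0.19941 + 0.064430 = 0.26384.
By Bayes' theorem, P(H|E) = 0.19941 / 0.26384 = 0.7558.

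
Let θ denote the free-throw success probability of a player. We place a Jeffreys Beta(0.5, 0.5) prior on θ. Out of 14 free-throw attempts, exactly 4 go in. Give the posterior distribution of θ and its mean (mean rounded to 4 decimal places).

Posterior: Beta(4.5, 10.5); mean ≈ 0.3000

Observing 4 successes and 10 failures updates Beta(0.5, 0.5) by adding the success and failure counts to the two shape parameters: α = 0.5+4 = 4.5, β = 0.5+10 = 10.5.
E[θ | data] = 4.5/(4.5+10.5) = 0.3000.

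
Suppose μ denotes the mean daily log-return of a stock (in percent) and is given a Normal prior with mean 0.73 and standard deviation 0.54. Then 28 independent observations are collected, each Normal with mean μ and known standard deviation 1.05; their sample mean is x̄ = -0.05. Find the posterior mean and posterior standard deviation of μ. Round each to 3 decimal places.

Posterior mean ≈ 0.043; posterior SD ≈ 0.186

Prior precision 1/τ₀² = 1/0.54² = 3.42936; data precision n/σ² = 28/1.05² = 25.3968.
Posterior precision = 3.42936 + 25.3968 = 28.8262, giving posterior SD = 1/√28.8262 = 0.186.
Posterior mean = (3.42936·0.73 + 25.3968·-0.05) / 28.8262 = 0.043.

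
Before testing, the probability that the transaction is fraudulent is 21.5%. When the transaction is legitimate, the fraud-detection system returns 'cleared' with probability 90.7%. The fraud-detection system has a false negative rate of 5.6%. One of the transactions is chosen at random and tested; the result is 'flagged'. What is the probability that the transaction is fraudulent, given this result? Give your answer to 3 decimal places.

Let H be the event that the transaction is fraudulent. P(H) = 0.215, so P(¬H) = 0.785. With E the 'flagged' result, P(E|H) = 0.944 and P(E|¬H) = 0.093.
P(E) = 0.944·0.215 + 0.093·0.785 = 0.20296 + 0.073005 = 0.27596.
By Bayes' theorem, P(H|E) = 0.20296 / 0.27596 = 0.735.

P(H | E) ≈ 0.735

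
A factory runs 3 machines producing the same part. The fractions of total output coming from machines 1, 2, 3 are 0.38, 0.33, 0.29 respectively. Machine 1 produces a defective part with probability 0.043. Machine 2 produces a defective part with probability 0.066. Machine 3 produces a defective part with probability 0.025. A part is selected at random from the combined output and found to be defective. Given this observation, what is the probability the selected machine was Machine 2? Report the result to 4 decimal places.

Posterior probability ≈ 0.4801

Tabulate prior·likelihood by source: [1] prior 0.38, lik 0.043, product 0.01634; [2] prior 0.33, lik 0.066, product 0.02178; [3] prior 0.29, lik 0.025, product 0.007250.
Normalizing constant = 0.045370; the posterior for Machine 2 is its product over the sum, 0.02178/0.045370 = 0.4801.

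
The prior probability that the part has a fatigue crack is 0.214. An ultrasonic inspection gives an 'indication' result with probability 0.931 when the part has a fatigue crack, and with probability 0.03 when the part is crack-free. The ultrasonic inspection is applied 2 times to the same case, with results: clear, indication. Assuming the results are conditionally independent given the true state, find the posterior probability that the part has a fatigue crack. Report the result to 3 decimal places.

Posterior P(H) ≈ 0.375

Let H be the event that the part has a fatigue crack; start with P(H) = 0.214. P('indication'|H) = 0.931, P('indication'|¬H) = 0.03.
Update on result 1 ('clear'): P(H) ← 0.069·0.2140 / (0.069·0.2140 + 0.97·0.7860) = 0.014766/0.77719 = 0.0190.
Update on result 2 ('indication'): P(H) ← 0.931·0.0190 / (0.931·0.0190 + 0.03·0.9810) = 0.017688/0.047118 = 0.3754.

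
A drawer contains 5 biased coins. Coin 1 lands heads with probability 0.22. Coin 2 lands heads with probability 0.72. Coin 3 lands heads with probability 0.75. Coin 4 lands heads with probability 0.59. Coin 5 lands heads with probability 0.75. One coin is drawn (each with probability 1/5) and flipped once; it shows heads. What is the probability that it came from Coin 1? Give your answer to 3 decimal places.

Posterior probability ≈ 0.073

P(heads|C1) = 0.22; P(heads|C2) = 0.72; P(heads|C3) = 0.75; P(heads|C4) = 0.59; P(heads|C5) = 0.75.
Prior × likelihood for each source: 0.2·0.22=0.04400, 0.2·0.72=0.1440, 0.2·0.75=0.1500, 0.2·0.59=0.1180, 0.2·0.75=0.1500. Summing gives P(heads) = 0.60600.
P(Coin 1 | heads) = 0.04400 / 0.60600 = 0.073.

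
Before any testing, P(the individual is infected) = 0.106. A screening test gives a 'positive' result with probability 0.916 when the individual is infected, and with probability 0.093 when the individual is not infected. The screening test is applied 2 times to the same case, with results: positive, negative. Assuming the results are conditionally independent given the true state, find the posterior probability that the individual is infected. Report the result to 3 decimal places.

With H the event that the individual is infected, the joint likelihood of the observed sequence is P(data|H) = 0.916·0.084 = 0.076944 and P(data|¬H) = 0.093·0.907 = 0.084351.
Bayes: P(H|data) = 0.106·0.076944 / (0.106·0.076944 + 0.894·0.084351) = 0.0081561/0.083566 = 0.0976.

Posterior P(H) ≈ 0.098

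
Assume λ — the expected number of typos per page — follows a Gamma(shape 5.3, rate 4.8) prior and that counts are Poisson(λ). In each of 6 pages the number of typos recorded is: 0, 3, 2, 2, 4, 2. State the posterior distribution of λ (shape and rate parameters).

Total count ∑xᵢ = 13 over n = 6 pages.
Gamma is conjugate to the Poisson likelihood: posterior is Gamma(shape = 5.3+13 = 18.3, rate = 4.8+6 = 10.8).

Posterior: Gamma(shape=18.3, rate=10.8)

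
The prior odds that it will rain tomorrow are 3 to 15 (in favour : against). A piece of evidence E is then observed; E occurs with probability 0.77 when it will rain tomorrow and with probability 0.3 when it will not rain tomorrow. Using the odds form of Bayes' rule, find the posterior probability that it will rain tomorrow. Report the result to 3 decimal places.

Prior odds = 3/15 = 0.20000. In log-odds, ln(0.20000) = -1.6094.
Add log likelihood ratio: ln(2.5667) = 0.94261.
Posterior log-odds = -0.66683, so posterior odds = exp(-0.66683) = 0.51333. Converting, P(H|E) = 0.51333/1.5133 = 0.339.

Posterior probability ≈ 0.339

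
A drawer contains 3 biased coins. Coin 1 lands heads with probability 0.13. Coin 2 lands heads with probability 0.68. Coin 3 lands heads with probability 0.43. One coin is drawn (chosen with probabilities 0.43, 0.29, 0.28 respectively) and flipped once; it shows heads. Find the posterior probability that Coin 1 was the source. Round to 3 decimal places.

Posterior probability ≈ 0.150

P(heads|C1) = 0.13; P(heads|C2) = 0.68; P(heads|C3) = 0.43.
Prior × likelihood for each source: 0.43·0.13=0.05590, 0.29·0.68=0.1972, 0.28·0.43=0.1204. Summing gives P(heads) = 0.37350.
P(Coin 1 | heads) = 0.05590 / 0.37350 = 0.150.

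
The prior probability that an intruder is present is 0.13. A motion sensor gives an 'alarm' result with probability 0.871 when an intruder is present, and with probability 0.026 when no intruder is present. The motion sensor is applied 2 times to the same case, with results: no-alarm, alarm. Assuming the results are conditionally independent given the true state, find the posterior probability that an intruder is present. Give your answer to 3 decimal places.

Posterior P(H) ≈ 0.399

Let H be the event that an intruder is present; start with P(H) = 0.13. P('alarm'|H) = 0.871, P('alarm'|¬H) = 0.026.
Update on result 1 ('no-alarm'): P(H) ← 0.129·0.1300 / (0.129·0.1300 + 0.974·0.8700) = 0.016770/0.86415 = 0.0194.
Update on result 2 ('alarm'): P(H) ← 0.871·0.0194 / (0.871·0.0194 + 0.026·0.9806) = 0.016903/0.042398 = 0.3987.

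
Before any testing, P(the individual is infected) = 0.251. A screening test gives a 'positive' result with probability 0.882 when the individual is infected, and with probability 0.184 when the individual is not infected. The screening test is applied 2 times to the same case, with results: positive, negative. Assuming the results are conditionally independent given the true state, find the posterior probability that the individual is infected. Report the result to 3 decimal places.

Posterior P(H) ≈ 0.189

With H the event that the individual is infected, the joint likelihood of the observed sequence is P(data|H) = 0.882·0.118 = 0.10408 and P(data|¬H) = 0.184·0.816 = 0.15014.
Bayes: P(H|data) = 0.251·0.10408 / (0.251·0.10408 + 0.749·0.15014) = 0.026123/0.13858 = 0.1885.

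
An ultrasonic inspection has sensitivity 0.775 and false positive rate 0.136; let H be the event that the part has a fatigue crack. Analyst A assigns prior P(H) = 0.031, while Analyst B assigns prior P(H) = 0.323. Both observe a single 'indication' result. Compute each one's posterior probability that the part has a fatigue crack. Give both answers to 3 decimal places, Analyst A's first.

The likelihood ratio for an 'indication' result is 0.775/0.136 = 5.6985.
Analyst A: prior odds 0.031/0.969 = 0.031992; posterior odds 0.18231; posterior probability 0.154.
Analyst B: prior odds 0.323/0.677 = 0.47710; posterior odds 2.7188; posterior probability 0.731.

Analyst A: 0.154; Analyst B: 0.731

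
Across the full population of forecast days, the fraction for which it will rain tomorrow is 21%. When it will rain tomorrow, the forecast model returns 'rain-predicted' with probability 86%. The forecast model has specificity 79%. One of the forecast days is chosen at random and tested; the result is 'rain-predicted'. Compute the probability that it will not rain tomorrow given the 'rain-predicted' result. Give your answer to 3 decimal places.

P(¬H | E) ≈ 0.479

Write H for 'it will rain tomorrow'. Prior odds H:¬H = 0.21/0.79 = 0.26582. For the 'rain-predicted' outcome, the likelihood ratio is 0.86/0.21 = 4.0952.
Posterior odds = 0.26582 × 4.0952 = 1.0886, so P(H|E) = 1.0886/(1+1.0886) = 0.521. Then P(¬H|E) = 1 − 0.521 = 0.479.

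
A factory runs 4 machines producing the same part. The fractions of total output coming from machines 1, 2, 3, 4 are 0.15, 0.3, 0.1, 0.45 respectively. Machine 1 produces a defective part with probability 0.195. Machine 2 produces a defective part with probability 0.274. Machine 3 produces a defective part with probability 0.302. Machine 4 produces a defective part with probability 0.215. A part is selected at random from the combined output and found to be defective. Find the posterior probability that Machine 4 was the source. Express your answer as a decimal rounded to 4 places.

Tabulate prior·likelihood by source: [1] prior 0.15, lik 0.195, product 0.02925; [2] prior 0.3, lik 0.274, product 0.08220; [3] prior 0.1, lik 0.302, product 0.03020; [4] prior 0.45, lik 0.215, product 0.09675.
Normalizing constant = 0.23840; the posterior for Machine 4 is its product over the sum, 0.09675/0.23840 = 0.4058.

Posterior probability ≈ 0.4058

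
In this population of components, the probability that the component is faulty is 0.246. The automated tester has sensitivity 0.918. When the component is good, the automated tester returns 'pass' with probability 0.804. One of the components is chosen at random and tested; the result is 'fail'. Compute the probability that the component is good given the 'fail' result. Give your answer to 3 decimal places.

Let H be the event that the component is faulty. P(H) = 0.246, so P(¬H) = 0.754. With E the 'fail' result, P(E|H) = 0.918 and P(E|¬H) = 0.196.
P(E) = 0.918·0.246 + 0.196·0.754 = 0.22583 + 0.14778 = 0.37361.
By Bayes' theorem, P(H|E) = 0.22583 / 0.37361 = 0.604. Hence P(¬H|E) = 1 − 0.604 = 0.396.

P(¬H | E) ≈ 0.396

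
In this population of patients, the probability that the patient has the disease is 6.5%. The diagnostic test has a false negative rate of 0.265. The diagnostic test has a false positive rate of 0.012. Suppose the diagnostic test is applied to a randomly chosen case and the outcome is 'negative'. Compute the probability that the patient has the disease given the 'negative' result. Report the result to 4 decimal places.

Write H for 'the patient has the disease'. Prior odds H:¬H = 0.065/0.935 = 0.069519. For the 'negative' outcome, the likelihood ratio is 0.265/0.988 = 0.26822.
Posterior odds = 0.069519 × 0.26822 = 0.018646, so P(H|E) = 0.018646/(1+0.018646) = 0.0183.

P(H | E) ≈ 0.0183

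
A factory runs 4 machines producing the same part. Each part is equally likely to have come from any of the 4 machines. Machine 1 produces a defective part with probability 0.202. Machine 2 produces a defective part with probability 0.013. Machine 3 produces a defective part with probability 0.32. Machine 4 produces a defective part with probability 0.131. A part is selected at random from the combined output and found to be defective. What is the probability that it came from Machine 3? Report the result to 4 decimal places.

Posterior probability ≈ 0.4805

P(defective|M1) = 0.202; P(defective|M2) = 0.013; P(defective|M3) = 0.32; P(defective|M4) = 0.131.
Prior × likelihood for each source: 0.25·0.202=0.05050, 0.25·0.013=0.003250, 0.25·0.32=0.08000, 0.25·0.131=0.03275. Summing gives P(defective) = 0.16650.
P(Machine 3 | defective) = 0.08000 / 0.16650 = 0.4805.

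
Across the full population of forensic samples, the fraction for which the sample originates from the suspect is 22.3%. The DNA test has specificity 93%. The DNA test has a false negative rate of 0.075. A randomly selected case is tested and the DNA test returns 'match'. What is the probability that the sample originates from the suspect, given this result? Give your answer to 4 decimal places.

P(H | E) ≈ 0.7913

Let H be the event that the sample originates from the suspect. P(H) = 0.223, so P(¬H) = 0.777. With E the 'match' result, P(E|H) = 0.925 and P(E|¬H) = 0.07.
P(E) = 0.925·0.223 + 0.07·0.777 = 0.20628 + 0.054390 = 0.26067.
By Bayes' theorem, P(H|E) = 0.20628 / 0.26067 = 0.7913.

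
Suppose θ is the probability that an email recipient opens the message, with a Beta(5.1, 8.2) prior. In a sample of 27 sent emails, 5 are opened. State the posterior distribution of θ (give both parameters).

Posterior: Beta(10.1, 30.2)

The binomial likelihood is conjugate to the Beta prior: with 5 successes and 22 failures, the posterior is Beta(5.1+5, 8.2+22) = Beta(10.1, 30.2).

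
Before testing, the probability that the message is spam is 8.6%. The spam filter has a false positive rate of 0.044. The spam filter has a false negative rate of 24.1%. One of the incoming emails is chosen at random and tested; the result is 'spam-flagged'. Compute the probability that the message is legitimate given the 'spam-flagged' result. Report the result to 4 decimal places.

P(¬H | E) ≈ 0.3812

Let H be the event that the message is spam. P(H) = 0.086, so P(¬H) = 0.914. With E the 'spam-flagged' result, P(E|H) = 0.759 and P(E|¬H) = 0.044.
P(E) = 0.759·0.086 + 0.044·0.914 = 0.065274 + 0.040216 = 0.10549.
By Bayes' theorem, P(H|E) = 0.065274 / 0.10549 = 0.6188. Hence P(¬H|E) = 1 − 0.6188 = 0.3812.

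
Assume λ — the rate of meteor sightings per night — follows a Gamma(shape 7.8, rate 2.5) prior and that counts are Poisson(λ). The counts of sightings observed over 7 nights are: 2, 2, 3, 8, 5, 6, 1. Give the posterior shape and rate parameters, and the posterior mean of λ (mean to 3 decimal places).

Posterior: Gamma(shape=34.8, rate=9.5); mean ≈ 3.663

The Poisson likelihood adds the total count to the shape and the number of exposure periods to the rate. Here ∑xᵢ = 27 and n = 7, so shape 7.8→34.8 and rate 2.5→9.5.
E[λ | data] = 34.8/9.5 = 3.663.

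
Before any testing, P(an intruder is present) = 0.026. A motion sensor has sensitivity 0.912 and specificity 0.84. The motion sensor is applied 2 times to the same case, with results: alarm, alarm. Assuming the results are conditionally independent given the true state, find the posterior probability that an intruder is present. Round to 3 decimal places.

Let H be the event that an intruder is present; start with P(H) = 0.026. P('alarm'|H) = 0.912, P('alarm'|¬H) = 0.16.
Update on result 1 ('alarm'): P(H) ← 0.912·0.0260 / (0.912·0.0260 + 0.16·0.9740) = 0.023712/0.17955 = 0.1321.
Update on result 2 ('alarm'): P(H) ← 0.912·0.1321 / (0.912·0.1321 + 0.16·0.8679) = 0.12044/0.25931 = 0.4645.

Posterior P(H) ≈ 0.464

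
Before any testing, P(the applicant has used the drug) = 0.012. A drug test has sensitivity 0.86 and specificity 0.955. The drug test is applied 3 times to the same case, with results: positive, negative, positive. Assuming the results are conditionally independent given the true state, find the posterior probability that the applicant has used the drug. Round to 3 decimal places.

Let H be the event that the applicant has used the drug; start with P(H) = 0.012. P('positive'|H) = 0.86, P('positive'|¬H) = 0.045.
Update on result 1 ('positive'): P(H) ← 0.86·0.0120 / (0.86·0.0120 + 0.045·0.9880) = 0.010320/0.054780 = 0.1884.
Update on result 2 ('negative'): P(H) ← 0.14·0.1884 / (0.14·0.1884 + 0.955·0.8116) = 0.026375/0.80146 = 0.0329.
Update on result 3 ('positive'): P(H) ← 0.86·0.0329 / (0.86·0.0329 + 0.045·0.9671) = 0.028301/0.071820 = 0.3941.

Posterior P(H) ≈ 0.394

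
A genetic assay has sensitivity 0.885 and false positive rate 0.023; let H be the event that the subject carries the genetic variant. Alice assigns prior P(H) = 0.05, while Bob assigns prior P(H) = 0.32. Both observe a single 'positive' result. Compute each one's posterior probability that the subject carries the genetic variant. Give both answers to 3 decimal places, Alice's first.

Alice: 0.669; Bob: 0.948

The likelihood ratio for a 'positive' result is 0.885/0.023 = 38.478.
Alice: prior odds 0.05/0.95 = 0.052632; posterior odds 2.0252; posterior probability 0.669.
Bob: prior odds 0.32/0.68 = 0.47059; posterior odds 18.107; posterior probability 0.948.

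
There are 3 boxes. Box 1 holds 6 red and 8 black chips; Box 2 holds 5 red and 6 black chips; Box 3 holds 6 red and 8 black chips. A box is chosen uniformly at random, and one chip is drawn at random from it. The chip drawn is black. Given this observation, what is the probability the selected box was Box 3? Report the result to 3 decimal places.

Tabulate prior·likelihood by source: [1] prior 0.333333, lik 0.5714, product 0.1905; [2] prior 0.333333, lik 0.5455, product 0.1818; [3] prior 0.333333, lik 0.5714, product 0.1905.
Normalizing constant = 0.56277; the posterior for Box 3 is its product over the sum, 0.1905/0.56277 = 0.338.

Posterior probability ≈ 0.338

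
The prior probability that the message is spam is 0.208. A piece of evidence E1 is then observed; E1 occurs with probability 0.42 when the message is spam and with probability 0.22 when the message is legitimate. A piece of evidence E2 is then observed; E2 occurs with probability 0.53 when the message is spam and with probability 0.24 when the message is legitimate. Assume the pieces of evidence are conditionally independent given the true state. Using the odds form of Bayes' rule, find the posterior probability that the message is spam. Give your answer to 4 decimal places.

Posterior probability ≈ 0.5254

Prior odds = 0.208/(1−0.208) = 0.26263.
Likelihood ratio for E1 = 0.42/0.22 = 1.9091.
Likelihood ratio for E2 = 0.53/0.24 = 2.2083.
Posterior odds = prior odds × LR₁ × LR₂ = 1.1072.
Posterior probability = odds/(1+odds) = 1.1072/2.1072 = 0.5254.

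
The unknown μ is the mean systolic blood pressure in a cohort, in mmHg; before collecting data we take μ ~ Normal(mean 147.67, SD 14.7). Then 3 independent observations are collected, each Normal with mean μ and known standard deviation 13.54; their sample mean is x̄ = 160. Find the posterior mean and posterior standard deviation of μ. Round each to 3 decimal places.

Prior precision 1/τ₀² = 1/14.7² = 0.00462770; data precision n/σ² = 3/13.54² = 0.0163638.
Posterior precision = 0.00462770 + 0.0163638 = 0.0209915, giving posterior SD = 1/√0.0209915 = 6.902.
Posterior mean = (0.00462770·147.67 + 0.0163638·160) / 0.0209915 = 157.282.

Posterior mean ≈ 157.282; posterior SD ≈ 6.902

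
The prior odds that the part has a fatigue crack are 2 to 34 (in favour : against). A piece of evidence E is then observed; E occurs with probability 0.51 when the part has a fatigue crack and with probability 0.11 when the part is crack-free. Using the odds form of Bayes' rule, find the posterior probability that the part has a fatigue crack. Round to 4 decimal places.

Prior odds = 2/34 = 0.058824.
Likelihood ratio for E = 0.51/0.11 = 4.6364.
Posterior odds = prior odds × LR = 0.27273.
Posterior probability = odds/(1+odds) = 0.27273/1.2727 = 0.2143.

Posterior probability ≈ 0.2143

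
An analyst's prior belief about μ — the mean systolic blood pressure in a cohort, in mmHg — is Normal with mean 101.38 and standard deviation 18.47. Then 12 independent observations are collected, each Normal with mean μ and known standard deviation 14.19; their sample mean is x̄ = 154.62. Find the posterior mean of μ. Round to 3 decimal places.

With known σ, the Normal prior is conjugate. Weight on the data is w = (n/σ²)/(n/σ² + 1/τ₀²) = 0.0595959/(0.0595959+0.00293134) = 0.95312.
Posterior mean = w·x̄ + (1−w)·μ₀ = 0.95312·154.62 + 0.046881·101.38 = 152.124.

Posterior mean ≈ 152.124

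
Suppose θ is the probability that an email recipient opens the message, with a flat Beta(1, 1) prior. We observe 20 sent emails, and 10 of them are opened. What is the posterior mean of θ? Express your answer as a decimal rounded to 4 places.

Observing 10 successes and 10 failures updates Beta(1, 1) by adding the success and failure counts to the two shape parameters: α = 1+10 = 11, β = 1+10 = 11.
E[θ | data] = 11/(11+11) = 0.5000.

Posterior mean ≈ 0.5000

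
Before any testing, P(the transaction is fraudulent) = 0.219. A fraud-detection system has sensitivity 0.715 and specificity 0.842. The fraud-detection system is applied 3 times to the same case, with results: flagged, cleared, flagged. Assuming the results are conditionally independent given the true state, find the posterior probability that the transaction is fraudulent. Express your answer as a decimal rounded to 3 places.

Posterior P(H) ≈ 0.660

Let H be the event that the transaction is fraudulent; start with P(H) = 0.219. P('flagged'|H) = 0.715, P('flagged'|¬H) = 0.158.
Update on result 1 ('flagged'): P(H) ← 0.715·0.2190 / (0.715·0.2190 + 0.158·0.7810) = 0.15659/0.27998 = 0.5593.
Update on result 2 ('cleared'): P(H) ← 0.285·0.5593 / (0.285·0.5593 + 0.842·0.4407) = 0.15939/0.53049 = 0.3005.
Update on result 3 ('flagged'): P(H) ← 0.715·0.3005 / (0.715·0.3005 + 0.158·0.6995) = 0.21483/0.32536 = 0.6603.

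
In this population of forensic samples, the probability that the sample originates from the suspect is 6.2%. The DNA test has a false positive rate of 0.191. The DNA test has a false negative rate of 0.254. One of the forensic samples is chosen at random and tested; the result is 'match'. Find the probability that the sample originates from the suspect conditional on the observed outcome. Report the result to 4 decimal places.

P(H | E) ≈ 0.2052

Write H for 'the sample originates from the suspect'. Prior odds H:¬H = 0.062/0.938 = 0.066098. For the 'match' outcome, the likelihood ratio is 0.746/0.191 = 3.9058.
Posterior odds = 0.066098 × 3.9058 = 0.25816, so P(H|E) = 0.25816/(1+0.25816) = 0.2052.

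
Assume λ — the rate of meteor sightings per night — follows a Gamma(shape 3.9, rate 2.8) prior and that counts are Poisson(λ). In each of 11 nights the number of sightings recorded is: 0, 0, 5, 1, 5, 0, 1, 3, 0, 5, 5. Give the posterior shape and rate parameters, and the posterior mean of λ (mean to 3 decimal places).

Posterior: Gamma(shape=28.9, rate=13.8); mean ≈ 2.094

Total count ∑xᵢ = 25 over n = 11 nights.
Gamma is conjugate to the Poisson likelihood: posterior is Gamma(shape = 3.9+25 = 28.9, rate = 2.8+11 = 13.8).
Posterior mean = shape/rate = 28.9/13.8 = 2.094.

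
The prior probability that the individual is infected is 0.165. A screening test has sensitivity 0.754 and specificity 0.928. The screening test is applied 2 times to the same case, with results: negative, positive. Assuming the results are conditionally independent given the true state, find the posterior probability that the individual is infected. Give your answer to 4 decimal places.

Posterior P(H) ≈ 0.3542

With H the event that the individual is infected, the joint likelihood of the observed sequence is P(data|H) = 0.246·0.754 = 0.18548 and P(data|¬H) = 0.928·0.072 = 0.066816.
Bayes: P(H|data) = 0.165·0.18548 / (0.165·0.18548 + 0.835·0.066816) = 0.030605/0.086396 = 0.3542.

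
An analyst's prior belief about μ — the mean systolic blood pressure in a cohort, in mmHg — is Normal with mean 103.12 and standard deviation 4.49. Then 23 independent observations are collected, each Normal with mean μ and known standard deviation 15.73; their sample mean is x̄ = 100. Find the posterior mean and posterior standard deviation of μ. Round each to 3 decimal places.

With known σ, the Normal prior is conjugate. Weight on the data is w = (n/σ²)/(n/σ² + 1/τ₀²) = 0.0929545/(0.0929545+0.0496029) = 0.65205.
Posterior mean = w·x̄ + (1−w)·μ₀ = 0.65205·100 + 0.34795·103.12 = 101.086. Posterior variance = 1/(0.0929545+0.0496029) = 7.01472, so SD = 2.649.

Posterior mean ≈ 101.086; posterior SD ≈ 2.649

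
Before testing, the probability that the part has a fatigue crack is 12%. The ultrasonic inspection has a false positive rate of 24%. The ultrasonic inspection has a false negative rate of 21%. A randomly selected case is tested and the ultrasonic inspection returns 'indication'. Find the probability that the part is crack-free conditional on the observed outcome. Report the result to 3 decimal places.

Let H be the event that the part has a fatigue crack. P(H) = 0.12, so P(¬H) = 0.88. With E the 'indication' result, P(E|H) = 0.79 and P(E|¬H) = 0.24.
P(E) = 0.79·0.12 + 0.24·0.88 = 0.094800 + 0.21120 = 0.30600.
By Bayes' theorem, P(H|E) = 0.094800 / 0.30600 = 0.310. Hence P(¬H|E) = 1 − 0.310 = 0.690.

P(¬H | E) ≈ 0.690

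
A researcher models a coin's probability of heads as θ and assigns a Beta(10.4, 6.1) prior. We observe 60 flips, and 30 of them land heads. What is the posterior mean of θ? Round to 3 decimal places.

Posterior mean ≈ 0.528

The binomial likelihood is conjugate to the Beta prior: with 30 successes and 30 failures, the posterior is Beta(10.4+30, 6.1+30) = Beta(40.4, 36.1).
Posterior mean = α/(α+β) = 40.4/76.5 = 0.528.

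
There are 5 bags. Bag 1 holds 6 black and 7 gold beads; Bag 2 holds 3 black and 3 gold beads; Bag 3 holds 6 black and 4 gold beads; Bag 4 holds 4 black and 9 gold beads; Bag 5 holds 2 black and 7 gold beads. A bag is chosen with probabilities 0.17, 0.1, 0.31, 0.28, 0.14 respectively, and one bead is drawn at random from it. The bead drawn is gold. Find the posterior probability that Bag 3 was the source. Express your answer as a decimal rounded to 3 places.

Tabulate prior·likelihood by source: [1] prior 0.17, lik 0.5385, product 0.09154; [2] prior 0.1, lik 0.5, product 0.05000; [3] prior 0.31, lik 0.4, product 0.1240; [4] prior 0.28, lik 0.6923, product 0.1938; [5] prior 0.14, lik 0.7778, product 0.1089.
Normalizing constant = 0.56827; the posterior for Bag 3 is its product over the sum, 0.1240/0.56827 = 0.218.

Posterior probability ≈ 0.218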